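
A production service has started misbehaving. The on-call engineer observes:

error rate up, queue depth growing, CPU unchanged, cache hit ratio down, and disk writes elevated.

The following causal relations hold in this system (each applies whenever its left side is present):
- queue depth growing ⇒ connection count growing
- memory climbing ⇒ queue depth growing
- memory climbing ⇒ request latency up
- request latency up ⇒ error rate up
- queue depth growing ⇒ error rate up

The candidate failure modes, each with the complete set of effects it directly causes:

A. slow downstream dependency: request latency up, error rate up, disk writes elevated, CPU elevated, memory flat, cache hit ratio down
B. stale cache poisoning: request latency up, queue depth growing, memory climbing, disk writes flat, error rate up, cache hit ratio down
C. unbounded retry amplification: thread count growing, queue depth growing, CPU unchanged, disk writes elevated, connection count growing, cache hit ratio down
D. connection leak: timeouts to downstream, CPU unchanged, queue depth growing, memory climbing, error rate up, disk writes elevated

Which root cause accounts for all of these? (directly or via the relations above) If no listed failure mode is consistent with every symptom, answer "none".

For each candidate, compare predicted effects to what was observed:
(A) slow downstream dependency — fails on queue depth growing, CPU unchanged (predicts CPU elevated, not CPU unchanged)
(B) stale cache poisoning — fails on CPU unchanged, disk writes elevated (predicts disk writes flat, not disk writes elevated)
(C) unbounded retry amplification — error rate up match (via queue depth growing → error rate up); queue depth growing match; CPU unchanged match; cache hit ratio down match; disk writes elevated match
(D) connection leak — error rate up match; queue depth growing match; CPU unchanged match; cache hit ratio down miss; disk writes elevated match
(C) alone accounts for all the evidence.

C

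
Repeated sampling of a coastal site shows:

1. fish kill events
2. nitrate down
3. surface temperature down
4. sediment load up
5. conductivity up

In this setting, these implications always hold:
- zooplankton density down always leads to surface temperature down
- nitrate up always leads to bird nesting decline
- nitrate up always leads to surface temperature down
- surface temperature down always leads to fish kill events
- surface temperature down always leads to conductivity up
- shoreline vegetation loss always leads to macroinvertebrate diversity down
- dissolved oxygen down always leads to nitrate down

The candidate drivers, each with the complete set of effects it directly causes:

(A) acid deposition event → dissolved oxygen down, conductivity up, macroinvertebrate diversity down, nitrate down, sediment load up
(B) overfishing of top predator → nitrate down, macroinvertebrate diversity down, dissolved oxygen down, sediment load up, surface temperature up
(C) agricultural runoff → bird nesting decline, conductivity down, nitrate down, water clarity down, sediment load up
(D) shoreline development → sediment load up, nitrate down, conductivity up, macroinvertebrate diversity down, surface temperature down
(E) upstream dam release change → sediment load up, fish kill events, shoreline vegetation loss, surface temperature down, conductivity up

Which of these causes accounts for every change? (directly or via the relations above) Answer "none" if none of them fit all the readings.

For each candidate, compare predicted effects to what was observed:
(A) acid deposition event — fish kill events ✗; nitrate down ✓; surface temperature down ✗; sediment load up ✓; conductivity up ✓
(B) overfishing of top predator — fish kill events ✗; nitrate down ✓; surface temperature down ✗; sediment load up ✓; conductivity up ✗
(C) agricultural runoff — fish kill events ✗; nitrate down ✓; surface temperature down ✗; sediment load up ✓; conductivity up ✗
(D) shoreline development — fish kill events ✓ (by surface temperature down → fish kill events); nitrate down ✓; surface temperature down ✓; sediment load up ✓; conductivity up ✓
(E) upstream dam release change — fish kill events ✓; nitrate down ✗; surface temperature down ✓; sediment load up ✓; conductivity up ✓
Only (D) is consistent with every observation.

D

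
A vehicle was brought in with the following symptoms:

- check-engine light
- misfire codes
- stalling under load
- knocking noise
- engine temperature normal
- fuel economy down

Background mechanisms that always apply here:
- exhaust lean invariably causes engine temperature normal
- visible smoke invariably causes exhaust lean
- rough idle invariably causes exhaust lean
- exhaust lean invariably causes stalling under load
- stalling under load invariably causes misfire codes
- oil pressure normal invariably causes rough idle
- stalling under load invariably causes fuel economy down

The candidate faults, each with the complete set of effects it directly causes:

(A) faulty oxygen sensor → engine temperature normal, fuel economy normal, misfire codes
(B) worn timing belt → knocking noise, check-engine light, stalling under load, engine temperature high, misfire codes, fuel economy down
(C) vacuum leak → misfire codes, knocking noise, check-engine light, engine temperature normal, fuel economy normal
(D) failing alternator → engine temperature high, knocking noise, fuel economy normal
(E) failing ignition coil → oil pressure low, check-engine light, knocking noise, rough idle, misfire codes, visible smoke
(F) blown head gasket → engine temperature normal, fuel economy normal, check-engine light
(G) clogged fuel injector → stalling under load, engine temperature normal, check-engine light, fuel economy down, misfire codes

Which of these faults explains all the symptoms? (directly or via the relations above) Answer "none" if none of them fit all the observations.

Per-candidate check:
(A) faulty oxygen sensor — fails on check-engine light, stalling under load, knocking noise, fuel economy down (predicts fuel economy normal, not fuel economy down)
(B) worn timing belt — fails on engine temperature normal (predicts engine temperature high, not engine temperature normal)
(C) vacuum leak — fails on stalling under load, fuel economy down (predicts fuel economy normal, not fuel economy down)
(D) failing alternator — fails on check-engine light, misfire codes, stalling under load, engine temperature normal, fuel economy down (predicts engine temperature high, not engine temperature normal; predicts fuel economy normal, not fuel economy down)
(E) failing ignition coil — accounts for every observation (stalling under load through visible smoke → exhaust lean → stalling under load)
(F) blown head gasket — check-engine light yes; misfire codes NO; stalling under load NO; knocking noise NO; engine temperature normal yes; fuel economy down NO
(G) clogged fuel injector — does not account for knocking noise
(E) is the only candidate with no mismatches.

E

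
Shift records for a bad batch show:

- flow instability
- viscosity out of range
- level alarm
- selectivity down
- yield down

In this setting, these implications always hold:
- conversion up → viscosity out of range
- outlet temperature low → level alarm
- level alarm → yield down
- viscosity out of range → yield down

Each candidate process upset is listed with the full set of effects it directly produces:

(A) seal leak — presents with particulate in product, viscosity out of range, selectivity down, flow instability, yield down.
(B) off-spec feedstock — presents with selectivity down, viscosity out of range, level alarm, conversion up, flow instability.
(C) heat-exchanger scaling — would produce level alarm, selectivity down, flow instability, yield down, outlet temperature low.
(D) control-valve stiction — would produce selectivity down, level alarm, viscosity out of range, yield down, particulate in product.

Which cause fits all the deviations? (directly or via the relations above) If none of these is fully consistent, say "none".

B

Checking each candidate against the observations:
(A) seal leak — does not account for level alarm
(B) off-spec feedstock — accounts for every observation (yield down through viscosity out of range → yield down)
(C) heat-exchanger scaling — flow instability ✓; viscosity out of range ✗; level alarm ✓; selectivity down ✓; yield down ✓
(D) control-valve stiction — flow instability ✗; viscosity out of range ✓; level alarm ✓; selectivity down ✓; yield down ✓
(B) alone accounts for all the evidence.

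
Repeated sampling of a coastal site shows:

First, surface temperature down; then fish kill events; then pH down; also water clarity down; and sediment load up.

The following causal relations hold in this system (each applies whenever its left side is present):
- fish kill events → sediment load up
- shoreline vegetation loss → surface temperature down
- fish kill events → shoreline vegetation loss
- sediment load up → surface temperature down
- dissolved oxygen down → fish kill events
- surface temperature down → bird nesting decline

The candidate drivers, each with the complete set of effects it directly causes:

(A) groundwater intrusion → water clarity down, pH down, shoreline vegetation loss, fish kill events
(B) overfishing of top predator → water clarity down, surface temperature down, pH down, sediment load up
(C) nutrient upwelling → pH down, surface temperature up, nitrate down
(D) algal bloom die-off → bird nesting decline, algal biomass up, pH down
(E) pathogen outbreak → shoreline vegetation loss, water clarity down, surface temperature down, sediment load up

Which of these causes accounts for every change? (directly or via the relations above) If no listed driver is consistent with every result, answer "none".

A

For each candidate, compare predicted effects to what was observed:
(A) groundwater intrusion — surface temperature down match (via shoreline vegetation loss → surface temperature down); fish kill events match; pH down match; water clarity down match; sediment load up match (via fish kill events → sediment load up)
(B) overfishing of top predator — surface temperature down match; fish kill events miss; pH down match; water clarity down match; sediment load up match
(C) nutrient upwelling — surface temperature down miss; fish kill events miss; pH down match; water clarity down miss; sediment load up miss
(D) algal bloom die-off — does not account for surface temperature down, fish kill events, water clarity down, sediment load up
(E) pathogen outbreak — does not account for fish kill events, pH down
Only (A) is consistent with every observation.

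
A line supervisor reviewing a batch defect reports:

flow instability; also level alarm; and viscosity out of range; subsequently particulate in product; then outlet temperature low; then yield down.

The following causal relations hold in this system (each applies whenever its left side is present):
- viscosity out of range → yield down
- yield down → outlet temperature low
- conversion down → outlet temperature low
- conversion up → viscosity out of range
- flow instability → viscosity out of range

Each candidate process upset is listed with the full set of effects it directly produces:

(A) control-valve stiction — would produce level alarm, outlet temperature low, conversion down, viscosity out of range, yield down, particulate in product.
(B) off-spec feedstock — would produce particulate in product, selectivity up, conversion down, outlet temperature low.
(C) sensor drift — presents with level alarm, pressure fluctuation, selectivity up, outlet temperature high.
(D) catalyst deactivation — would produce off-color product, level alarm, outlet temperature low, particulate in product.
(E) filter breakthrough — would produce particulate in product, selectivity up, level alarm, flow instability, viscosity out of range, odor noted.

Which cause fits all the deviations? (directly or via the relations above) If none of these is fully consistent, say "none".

Testing each hypothesis:
(A) control-valve stiction — flow instability NO; level alarm yes; viscosity out of range yes; particulate in product yes; outlet temperature low yes; yield down yes
(B) off-spec feedstock — flow instability NO; level alarm NO; viscosity out of range NO; particulate in product yes; outlet temperature low yes; yield down NO
(C) sensor drift — fails on flow instability, viscosity out of range, particulate in product, outlet temperature low, yield down (predicts outlet temperature high, not outlet temperature low)
(D) catalyst deactivation — flow instability NO; level alarm yes; viscosity out of range NO; particulate in product yes; outlet temperature low yes; yield down NO
(E) filter breakthrough — accounts for every observation (outlet temperature low via viscosity out of range → yield down → outlet temperature low)
Only (E) is consistent with every observation.

E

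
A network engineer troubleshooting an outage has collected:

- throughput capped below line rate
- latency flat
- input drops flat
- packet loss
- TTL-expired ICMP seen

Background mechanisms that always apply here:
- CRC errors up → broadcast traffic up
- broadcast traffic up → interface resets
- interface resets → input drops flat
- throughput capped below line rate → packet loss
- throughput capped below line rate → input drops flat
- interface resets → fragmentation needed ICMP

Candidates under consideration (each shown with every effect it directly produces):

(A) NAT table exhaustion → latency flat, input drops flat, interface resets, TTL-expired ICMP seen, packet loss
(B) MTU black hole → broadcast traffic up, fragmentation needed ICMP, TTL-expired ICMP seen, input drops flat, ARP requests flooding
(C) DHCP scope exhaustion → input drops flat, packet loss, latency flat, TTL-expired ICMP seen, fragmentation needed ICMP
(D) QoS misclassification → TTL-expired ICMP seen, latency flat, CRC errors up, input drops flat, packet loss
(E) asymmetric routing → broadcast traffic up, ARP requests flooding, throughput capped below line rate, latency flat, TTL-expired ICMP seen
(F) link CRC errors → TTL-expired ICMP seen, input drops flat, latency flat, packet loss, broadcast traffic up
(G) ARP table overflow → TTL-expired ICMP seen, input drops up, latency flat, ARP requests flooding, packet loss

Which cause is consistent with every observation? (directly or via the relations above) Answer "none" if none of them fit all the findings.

E

Checking each candidate against the observations:
(A) NAT table exhaustion — throughput capped below line rate ✗; latency flat ✓; input drops flat ✓; packet loss ✓; TTL-expired ICMP seen ✓
(B) MTU black hole — does not account for throughput capped below line rate, latency flat, packet loss
(C) DHCP scope exhaustion — does not account for throughput capped below line rate
(D) QoS misclassification — throughput capped below line rate ✗; latency flat ✓; input drops flat ✓; packet loss ✓; TTL-expired ICMP seen ✓
(E) asymmetric routing — throughput capped below line rate ✓; latency flat ✓; input drops flat ✓ (through throughput capped below line rate → input drops flat); packet loss ✓ (through throughput capped below line rate → packet loss); TTL-expired ICMP seen ✓
(F) link CRC errors — does not account for throughput capped below line rate
(G) ARP table overflow — fails on throughput capped below line rate, input drops flat (predicts input drops up, not input drops flat)
Only (E) is consistent with every observation.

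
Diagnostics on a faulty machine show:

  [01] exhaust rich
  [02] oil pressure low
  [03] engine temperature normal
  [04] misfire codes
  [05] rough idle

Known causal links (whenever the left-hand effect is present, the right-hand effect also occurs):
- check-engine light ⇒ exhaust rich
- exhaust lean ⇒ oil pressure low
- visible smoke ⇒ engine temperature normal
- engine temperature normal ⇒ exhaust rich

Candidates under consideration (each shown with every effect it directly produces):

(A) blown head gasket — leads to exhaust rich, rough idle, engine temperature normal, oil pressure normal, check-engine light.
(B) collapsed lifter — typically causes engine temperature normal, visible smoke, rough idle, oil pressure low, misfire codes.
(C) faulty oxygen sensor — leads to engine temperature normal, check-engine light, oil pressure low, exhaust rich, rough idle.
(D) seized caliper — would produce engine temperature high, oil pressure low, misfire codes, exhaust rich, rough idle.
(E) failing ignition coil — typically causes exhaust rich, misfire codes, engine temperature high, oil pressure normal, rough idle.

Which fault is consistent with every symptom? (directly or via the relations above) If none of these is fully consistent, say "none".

B

Per-candidate check:
(A) blown head gasket — fails on oil pressure low, misfire codes (predicts oil pressure normal, not oil pressure low)
(B) collapsed lifter — accounts for every observation (exhaust rich through engine temperature normal → exhaust rich)
(C) faulty oxygen sensor — exhaust rich match; oil pressure low match; engine temperature normal match; misfire codes miss; rough idle match
(D) seized caliper — exhaust rich match; oil pressure low match; engine temperature normal miss; misfire codes match; rough idle match
(E) failing ignition coil — fails on oil pressure low, engine temperature normal (predicts oil pressure normal, not oil pressure low; predicts engine temperature high, not engine temperature normal)
Only (B) is consistent with every observation.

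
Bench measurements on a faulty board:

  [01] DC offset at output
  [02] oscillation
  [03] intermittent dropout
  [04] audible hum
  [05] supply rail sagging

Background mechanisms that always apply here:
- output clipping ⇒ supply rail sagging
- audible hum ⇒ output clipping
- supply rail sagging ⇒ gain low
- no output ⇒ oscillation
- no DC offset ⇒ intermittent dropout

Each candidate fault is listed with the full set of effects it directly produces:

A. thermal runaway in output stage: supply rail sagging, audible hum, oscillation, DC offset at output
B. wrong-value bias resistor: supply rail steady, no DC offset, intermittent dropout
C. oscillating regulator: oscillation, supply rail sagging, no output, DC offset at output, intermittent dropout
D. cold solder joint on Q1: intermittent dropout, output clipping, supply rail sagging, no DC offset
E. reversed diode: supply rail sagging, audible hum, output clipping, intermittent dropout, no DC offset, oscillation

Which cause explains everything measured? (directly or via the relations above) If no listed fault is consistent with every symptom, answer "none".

none

For each candidate, compare predicted effects to what was observed:
(A) thermal runaway in output stage — does not account for intermittent dropout
(B) wrong-value bias resistor — DC offset at output miss; oscillation miss; intermittent dropout match; audible hum miss; supply rail sagging miss
(C) oscillating regulator — DC offset at output match; oscillation match; intermittent dropout match; audible hum miss; supply rail sagging match
(D) cold solder joint on Q1 — fails on DC offset at output, oscillation, audible hum (predicts no DC offset, not DC offset at output)
(E) reversed diode — DC offset at output miss; oscillation match; intermittent dropout match; audible hum match; supply rail sagging match
No candidate is consistent with all observations.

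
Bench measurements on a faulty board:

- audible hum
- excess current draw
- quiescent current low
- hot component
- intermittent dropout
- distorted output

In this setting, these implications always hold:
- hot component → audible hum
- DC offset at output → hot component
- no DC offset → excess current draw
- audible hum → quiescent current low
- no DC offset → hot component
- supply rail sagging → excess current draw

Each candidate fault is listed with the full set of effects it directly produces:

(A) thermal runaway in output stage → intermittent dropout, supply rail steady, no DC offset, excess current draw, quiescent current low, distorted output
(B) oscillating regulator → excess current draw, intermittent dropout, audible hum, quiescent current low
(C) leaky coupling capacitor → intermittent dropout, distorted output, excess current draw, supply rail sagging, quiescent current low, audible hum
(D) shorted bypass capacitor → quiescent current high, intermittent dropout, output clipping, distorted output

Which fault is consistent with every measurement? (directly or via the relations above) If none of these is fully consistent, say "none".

Checking each candidate against the observations:
(A) thermal runaway in output stage — audible hum ✓ (through no DC offset → hot component → audible hum); excess current draw ✓; quiescent current low ✓; hot component ✓ (through no DC offset → hot component); intermittent dropout ✓; distorted output ✓
(B) oscillating regulator — does not account for hot component, distorted output
(C) leaky coupling capacitor — audible hum ✓; excess current draw ✓; quiescent current low ✓; hot component ✗; intermittent dropout ✓; distorted output ✓
(D) shorted bypass capacitor — audible hum ✗; excess current draw ✗; quiescent current low ✗; hot component ✗; intermittent dropout ✓; distorted output ✓
(A) is the only candidate with no mismatches.

A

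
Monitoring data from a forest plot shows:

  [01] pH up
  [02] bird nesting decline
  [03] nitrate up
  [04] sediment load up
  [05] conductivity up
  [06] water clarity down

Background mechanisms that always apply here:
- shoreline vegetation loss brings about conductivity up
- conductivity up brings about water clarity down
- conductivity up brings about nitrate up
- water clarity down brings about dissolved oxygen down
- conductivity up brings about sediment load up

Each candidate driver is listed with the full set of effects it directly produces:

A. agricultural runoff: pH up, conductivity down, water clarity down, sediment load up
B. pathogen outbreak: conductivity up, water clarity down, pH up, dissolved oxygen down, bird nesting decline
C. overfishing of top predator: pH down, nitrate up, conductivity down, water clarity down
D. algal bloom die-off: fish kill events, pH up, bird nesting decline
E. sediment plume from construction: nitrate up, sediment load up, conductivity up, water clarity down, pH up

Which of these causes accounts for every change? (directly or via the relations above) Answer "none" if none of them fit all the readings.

B

Testing each hypothesis:
(A) agricultural runoff — pH up ✓; bird nesting decline ✗; nitrate up ✗; sediment load up ✓; conductivity up ✗; water clarity down ✓
(B) pathogen outbreak — accounts for every observation (nitrate up by conductivity up → nitrate up)
(C) overfishing of top predator — pH up ✗; bird nesting decline ✗; nitrate up ✓; sediment load up ✗; conductivity up ✗; water clarity down ✓
(D) algal bloom die-off — does not account for nitrate up, sediment load up, conductivity up, water clarity down
(E) sediment plume from construction — pH up ✓; bird nesting decline ✗; nitrate up ✓; sediment load up ✓; conductivity up ✓; water clarity down ✓
(B) alone accounts for all the evidence.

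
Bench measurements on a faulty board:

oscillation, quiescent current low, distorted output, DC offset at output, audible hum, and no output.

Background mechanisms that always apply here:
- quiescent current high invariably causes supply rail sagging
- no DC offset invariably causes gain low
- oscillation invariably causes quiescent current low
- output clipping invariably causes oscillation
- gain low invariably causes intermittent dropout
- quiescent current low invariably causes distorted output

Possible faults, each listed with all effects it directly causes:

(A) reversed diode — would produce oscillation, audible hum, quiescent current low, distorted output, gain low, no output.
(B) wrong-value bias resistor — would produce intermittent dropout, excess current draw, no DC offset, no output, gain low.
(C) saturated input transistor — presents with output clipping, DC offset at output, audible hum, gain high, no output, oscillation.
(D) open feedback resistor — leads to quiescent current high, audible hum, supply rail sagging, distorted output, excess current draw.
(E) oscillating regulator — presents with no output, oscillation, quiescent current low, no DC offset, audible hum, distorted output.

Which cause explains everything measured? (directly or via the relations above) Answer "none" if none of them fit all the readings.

C

For each candidate, compare predicted effects to what was observed:
(A) reversed diode — oscillation ✓; quiescent current low ✓; distorted output ✓; DC offset at output ✗; audible hum ✓; no output ✓
(B) wrong-value bias resistor — oscillation ✗; quiescent current low ✗; distorted output ✗; DC offset at output ✗; audible hum ✗; no output ✓
(C) saturated input transistor — accounts for every observation (quiescent current low through oscillation → quiescent current low)
(D) open feedback resistor — fails on oscillation, quiescent current low, DC offset at output, no output (predicts quiescent current high, not quiescent current low)
(E) oscillating regulator — fails on DC offset at output (predicts no DC offset, not DC offset at output)
(C) alone accounts for all the evidence.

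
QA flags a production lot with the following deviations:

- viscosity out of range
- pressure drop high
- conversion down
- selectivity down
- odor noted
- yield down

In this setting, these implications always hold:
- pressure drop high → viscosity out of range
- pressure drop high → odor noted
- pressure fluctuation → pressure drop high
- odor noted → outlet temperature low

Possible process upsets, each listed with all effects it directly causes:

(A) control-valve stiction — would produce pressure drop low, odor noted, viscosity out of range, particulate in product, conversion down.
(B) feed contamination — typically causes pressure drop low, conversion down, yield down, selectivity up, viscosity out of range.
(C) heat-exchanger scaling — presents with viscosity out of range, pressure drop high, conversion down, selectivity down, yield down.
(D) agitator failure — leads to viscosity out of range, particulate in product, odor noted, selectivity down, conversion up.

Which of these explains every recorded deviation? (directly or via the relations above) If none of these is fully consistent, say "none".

For each candidate, compare predicted effects to what was observed:
(A) control-valve stiction — fails on pressure drop high, selectivity down, yield down (predicts pressure drop low, not pressure drop high)
(B) feed contamination — viscosity out of range +; pressure drop high -; conversion down +; selectivity down -; odor noted -; yield down +
(C) heat-exchanger scaling — viscosity out of range +; pressure drop high +; conversion down +; selectivity down +; odor noted + (through pressure drop high → odor noted); yield down +
(D) agitator failure — fails on pressure drop high, conversion down, yield down (predicts conversion up, not conversion down)
(C) is the only candidate with no mismatches.

C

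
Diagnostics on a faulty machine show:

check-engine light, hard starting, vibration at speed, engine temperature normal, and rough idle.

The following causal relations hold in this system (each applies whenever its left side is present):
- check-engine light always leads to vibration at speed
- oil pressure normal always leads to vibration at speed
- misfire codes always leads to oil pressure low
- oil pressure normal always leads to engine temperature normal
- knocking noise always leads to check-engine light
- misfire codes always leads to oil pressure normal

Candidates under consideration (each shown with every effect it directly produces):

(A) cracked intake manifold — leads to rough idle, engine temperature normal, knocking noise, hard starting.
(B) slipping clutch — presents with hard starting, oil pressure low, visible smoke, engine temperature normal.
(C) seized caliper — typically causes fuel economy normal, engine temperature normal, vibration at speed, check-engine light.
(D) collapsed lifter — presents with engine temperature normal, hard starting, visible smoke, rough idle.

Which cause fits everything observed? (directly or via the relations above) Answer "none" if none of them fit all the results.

Checking each candidate against the observations:
(A) cracked intake manifold — accounts for every observation (check-engine light via knocking noise → check-engine light)
(B) slipping clutch — does not account for check-engine light, vibration at speed, rough idle
(C) seized caliper — does not account for hard starting, rough idle
(D) collapsed lifter — check-engine light NO; hard starting yes; vibration at speed NO; engine temperature normal yes; rough idle yes
(A) is the only candidate with no mismatches.

A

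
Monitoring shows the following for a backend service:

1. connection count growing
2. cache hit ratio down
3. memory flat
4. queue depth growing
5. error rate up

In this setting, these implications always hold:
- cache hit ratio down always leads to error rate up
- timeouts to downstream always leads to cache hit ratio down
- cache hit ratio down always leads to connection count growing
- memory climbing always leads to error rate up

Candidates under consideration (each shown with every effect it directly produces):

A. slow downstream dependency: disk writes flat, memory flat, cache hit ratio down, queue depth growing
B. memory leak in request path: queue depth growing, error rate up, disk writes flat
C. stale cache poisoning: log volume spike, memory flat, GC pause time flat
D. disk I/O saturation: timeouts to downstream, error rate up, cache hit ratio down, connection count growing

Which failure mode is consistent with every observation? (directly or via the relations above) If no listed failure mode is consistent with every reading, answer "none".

Per-candidate check:
(A) slow downstream dependency — connection count growing + (by cache hit ratio down → connection count growing); cache hit ratio down +; memory flat +; queue depth growing +; error rate up + (by cache hit ratio down → error rate up)
(B) memory leak in request path — does not account for connection count growing, cache hit ratio down, memory flat
(C) stale cache poisoning — connection count growing -; cache hit ratio down -; memory flat +; queue depth growing -; error rate up -
(D) disk I/O saturation — does not account for memory flat, queue depth growing
(A) alone accounts for all the evidence.

A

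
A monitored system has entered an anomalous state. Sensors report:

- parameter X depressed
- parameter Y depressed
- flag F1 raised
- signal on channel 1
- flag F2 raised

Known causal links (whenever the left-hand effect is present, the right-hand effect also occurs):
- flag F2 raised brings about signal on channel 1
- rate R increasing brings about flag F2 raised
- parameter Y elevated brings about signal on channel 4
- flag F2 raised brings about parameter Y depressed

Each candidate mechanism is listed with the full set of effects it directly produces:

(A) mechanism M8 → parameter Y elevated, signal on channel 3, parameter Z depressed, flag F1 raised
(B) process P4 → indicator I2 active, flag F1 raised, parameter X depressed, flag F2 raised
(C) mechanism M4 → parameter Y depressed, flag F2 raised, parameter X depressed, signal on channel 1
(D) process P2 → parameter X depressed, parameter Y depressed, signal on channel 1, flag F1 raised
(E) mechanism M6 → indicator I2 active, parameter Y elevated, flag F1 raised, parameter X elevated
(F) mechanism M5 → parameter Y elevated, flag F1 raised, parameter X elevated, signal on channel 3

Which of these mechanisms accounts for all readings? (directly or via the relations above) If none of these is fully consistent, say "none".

Testing each hypothesis:
(A) mechanism M8 — fails on parameter X depressed, parameter Y depressed, signal on channel 1, flag F2 raised (predicts parameter Y elevated, not parameter Y depressed)
(B) process P4 — parameter X depressed +; parameter Y depressed + (via flag F2 raised → parameter Y depressed); flag F1 raised +; signal on channel 1 + (via flag F2 raised → signal on channel 1); flag F2 raised +
(C) mechanism M4 — parameter X depressed +; parameter Y depressed +; flag F1 raised -; signal on channel 1 +; flag F2 raised +
(D) process P2 — does not account for flag F2 raised
(E) mechanism M6 — parameter X depressed -; parameter Y depressed -; flag F1 raised +; signal on channel 1 -; flag F2 raised -
(F) mechanism M5 — parameter X depressed -; parameter Y depressed -; flag F1 raised +; signal on channel 1 -; flag F2 raised -
(B) is the only candidate with no mismatches.

B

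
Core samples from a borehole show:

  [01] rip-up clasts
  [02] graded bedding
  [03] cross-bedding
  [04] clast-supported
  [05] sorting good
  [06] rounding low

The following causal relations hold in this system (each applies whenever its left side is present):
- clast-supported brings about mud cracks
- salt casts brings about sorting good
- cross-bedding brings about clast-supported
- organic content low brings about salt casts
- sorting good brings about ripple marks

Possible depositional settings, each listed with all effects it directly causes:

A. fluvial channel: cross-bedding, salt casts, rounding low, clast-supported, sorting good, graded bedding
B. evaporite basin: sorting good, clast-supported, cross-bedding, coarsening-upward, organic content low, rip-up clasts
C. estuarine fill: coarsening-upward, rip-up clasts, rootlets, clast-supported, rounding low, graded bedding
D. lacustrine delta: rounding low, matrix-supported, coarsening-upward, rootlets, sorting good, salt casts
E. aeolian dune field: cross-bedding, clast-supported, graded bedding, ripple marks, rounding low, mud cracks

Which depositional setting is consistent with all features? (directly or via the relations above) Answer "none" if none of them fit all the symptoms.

For each candidate, compare predicted effects to what was observed:
(A) fluvial channel — rip-up clasts miss; graded bedding match; cross-bedding match; clast-supported match; sorting good match; rounding low match
(B) evaporite basin — rip-up clasts match; graded bedding miss; cross-bedding match; clast-supported match; sorting good match; rounding low miss
(C) estuarine fill — does not account for cross-bedding, sorting good
(D) lacustrine delta — rip-up clasts miss; graded bedding miss; cross-bedding miss; clast-supported miss; sorting good match; rounding low match
(E) aeolian dune field — rip-up clasts miss; graded bedding match; cross-bedding match; clast-supported match; sorting good miss; rounding low match
Every candidate fails on at least one observation.

none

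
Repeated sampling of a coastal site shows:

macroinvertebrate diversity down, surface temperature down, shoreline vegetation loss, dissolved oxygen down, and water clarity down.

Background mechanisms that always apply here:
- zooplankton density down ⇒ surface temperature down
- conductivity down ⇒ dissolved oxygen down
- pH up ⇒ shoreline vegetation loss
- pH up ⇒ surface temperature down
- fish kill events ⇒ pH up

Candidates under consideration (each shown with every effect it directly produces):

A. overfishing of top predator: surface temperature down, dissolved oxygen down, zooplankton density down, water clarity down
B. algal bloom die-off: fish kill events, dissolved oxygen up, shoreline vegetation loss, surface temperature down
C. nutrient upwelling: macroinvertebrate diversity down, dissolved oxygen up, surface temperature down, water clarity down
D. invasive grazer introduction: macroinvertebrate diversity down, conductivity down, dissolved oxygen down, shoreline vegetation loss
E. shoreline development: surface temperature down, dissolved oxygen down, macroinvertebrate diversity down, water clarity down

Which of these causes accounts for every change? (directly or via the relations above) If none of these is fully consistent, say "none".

none

Testing each hypothesis:
(A) overfishing of top predator — macroinvertebrate diversity down miss; surface temperature down match; shoreline vegetation loss miss; dissolved oxygen down match; water clarity down match
(B) algal bloom die-off — macroinvertebrate diversity down miss; surface temperature down match; shoreline vegetation loss match; dissolved oxygen down miss; water clarity down miss
(C) nutrient upwelling — macroinvertebrate diversity down match; surface temperature down match; shoreline vegetation loss miss; dissolved oxygen down miss; water clarity down match
(D) invasive grazer introduction — does not account for surface temperature down, water clarity down
(E) shoreline development — does not account for shoreline vegetation loss
Every candidate fails on at least one observation.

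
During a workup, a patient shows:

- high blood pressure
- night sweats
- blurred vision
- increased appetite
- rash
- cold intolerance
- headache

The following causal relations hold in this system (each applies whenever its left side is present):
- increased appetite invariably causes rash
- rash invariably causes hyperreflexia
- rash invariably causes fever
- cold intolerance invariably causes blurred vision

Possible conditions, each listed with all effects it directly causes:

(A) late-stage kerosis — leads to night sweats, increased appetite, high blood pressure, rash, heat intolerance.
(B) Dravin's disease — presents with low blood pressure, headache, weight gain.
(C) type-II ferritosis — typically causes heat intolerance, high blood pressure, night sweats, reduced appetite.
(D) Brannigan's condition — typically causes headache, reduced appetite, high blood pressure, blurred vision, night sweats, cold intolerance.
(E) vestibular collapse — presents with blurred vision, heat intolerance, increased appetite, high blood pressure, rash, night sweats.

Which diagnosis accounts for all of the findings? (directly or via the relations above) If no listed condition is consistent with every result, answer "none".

none

For each candidate, compare predicted effects to what was observed:
(A) late-stage kerosis — fails on blurred vision, cold intolerance, headache (predicts heat intolerance, not cold intolerance)
(B) Dravin's disease — fails on high blood pressure, night sweats, blurred vision, increased appetite, rash, cold intolerance (predicts low blood pressure, not high blood pressure)
(C) type-II ferritosis — fails on blurred vision, increased appetite, rash, cold intolerance, headache (predicts reduced appetite, not increased appetite; predicts heat intolerance, not cold intolerance)
(D) Brannigan's condition — high blood pressure ✓; night sweats ✓; blurred vision ✓; increased appetite ✗; rash ✗; cold intolerance ✓; headache ✓
(E) vestibular collapse — high blood pressure ✓; night sweats ✓; blurred vision ✓; increased appetite ✓; rash ✓; cold intolerance ✗; headache ✗
No candidate is consistent with all observations.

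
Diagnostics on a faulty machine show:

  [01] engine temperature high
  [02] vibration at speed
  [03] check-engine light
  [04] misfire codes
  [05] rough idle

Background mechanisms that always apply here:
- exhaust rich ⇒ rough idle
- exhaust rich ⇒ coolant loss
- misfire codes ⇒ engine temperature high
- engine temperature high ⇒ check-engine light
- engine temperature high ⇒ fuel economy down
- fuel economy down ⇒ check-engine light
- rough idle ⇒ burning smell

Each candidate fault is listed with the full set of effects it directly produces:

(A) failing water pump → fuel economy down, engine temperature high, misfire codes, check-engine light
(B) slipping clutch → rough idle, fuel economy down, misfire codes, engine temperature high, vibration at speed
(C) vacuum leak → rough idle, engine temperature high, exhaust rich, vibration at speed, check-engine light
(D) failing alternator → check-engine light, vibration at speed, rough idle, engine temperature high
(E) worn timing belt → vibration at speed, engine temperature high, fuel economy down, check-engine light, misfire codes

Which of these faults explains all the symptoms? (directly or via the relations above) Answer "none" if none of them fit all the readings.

Testing each hypothesis:
(A) failing water pump — engine temperature high ✓; vibration at speed ✗; check-engine light ✓; misfire codes ✓; rough idle ✗
(B) slipping clutch — accounts for every observation (check-engine light through fuel economy down → check-engine light)
(C) vacuum leak — does not account for misfire codes
(D) failing alternator — engine temperature high ✓; vibration at speed ✓; check-engine light ✓; misfire codes ✗; rough idle ✓
(E) worn timing belt — engine temperature high ✓; vibration at speed ✓; check-engine light ✓; misfire codes ✓; rough idle ✗
Only (B) is consistent with every observation.

B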